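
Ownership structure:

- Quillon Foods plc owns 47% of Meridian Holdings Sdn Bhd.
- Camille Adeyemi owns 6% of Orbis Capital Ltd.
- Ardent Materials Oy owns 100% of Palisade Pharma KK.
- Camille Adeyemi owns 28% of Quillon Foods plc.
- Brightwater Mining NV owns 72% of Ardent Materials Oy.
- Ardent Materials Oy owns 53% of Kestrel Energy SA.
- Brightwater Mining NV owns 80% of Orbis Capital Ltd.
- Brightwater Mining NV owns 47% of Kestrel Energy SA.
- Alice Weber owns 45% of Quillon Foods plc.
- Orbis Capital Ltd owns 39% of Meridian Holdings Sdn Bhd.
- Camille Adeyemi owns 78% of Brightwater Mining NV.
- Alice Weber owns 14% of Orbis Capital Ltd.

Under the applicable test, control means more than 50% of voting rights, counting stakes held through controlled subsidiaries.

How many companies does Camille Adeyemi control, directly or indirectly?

Camille holds 78% of Brightwater, so Camille controls Brightwater.
Brightwater holds 72% of Ardent, so Camille controls Ardent.
Camille and Brightwater together hold 6% + 80% = 86% of Orbis, so Camille controls Orbis.
Ardent and Brightwater together hold 53% + 47% = 100% of Kestrel, so Camille controls Kestrel.
Ardent holds 100% of Palisade, so Camille controls Palisade.
No other company's threshold is met.
Camille controls 5 companies.

5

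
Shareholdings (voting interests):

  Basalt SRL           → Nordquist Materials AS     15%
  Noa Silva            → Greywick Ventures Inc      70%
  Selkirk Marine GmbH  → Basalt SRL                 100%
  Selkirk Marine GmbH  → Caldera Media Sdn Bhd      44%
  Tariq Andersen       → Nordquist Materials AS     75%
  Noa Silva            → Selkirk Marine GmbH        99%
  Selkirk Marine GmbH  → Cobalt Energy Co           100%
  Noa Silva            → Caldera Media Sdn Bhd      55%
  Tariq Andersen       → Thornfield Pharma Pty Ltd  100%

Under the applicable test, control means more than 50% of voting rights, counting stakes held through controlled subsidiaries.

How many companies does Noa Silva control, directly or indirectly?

5

Noa holds 99% of Selkirk, so Noa controls Selkirk.
Noa holds 70% of Greywick, so Noa controls Greywick.
Selkirk and Noa together hold 44% + 55% = 99% of Caldera, so Noa controls Caldera.
Selkirk holds 100% of Basalt, so Noa controls Basalt.
Selkirk holds 100% of Cobalt, so Noa controls Cobalt.
No other company's threshold is met.
Noa controls 5 companies.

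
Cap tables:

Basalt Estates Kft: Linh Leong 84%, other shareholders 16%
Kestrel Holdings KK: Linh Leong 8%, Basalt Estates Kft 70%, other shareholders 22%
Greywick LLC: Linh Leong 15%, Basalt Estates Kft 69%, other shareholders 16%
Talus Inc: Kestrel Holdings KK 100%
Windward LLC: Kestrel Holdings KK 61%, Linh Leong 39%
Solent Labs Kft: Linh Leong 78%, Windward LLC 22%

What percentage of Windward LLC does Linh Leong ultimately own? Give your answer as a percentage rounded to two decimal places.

79.75%

Linh reaches Windward along 3 paths.
Via Kestrel: 8% × 61% = 4.88%.
Via Basalt → Kestrel: 84% × 70% × 61% = 35.868%.
Direct stake: 39% = 39%.
Total: 4.88% + 35.868% + 39% = 79.748%.
Rounded: 79.75%.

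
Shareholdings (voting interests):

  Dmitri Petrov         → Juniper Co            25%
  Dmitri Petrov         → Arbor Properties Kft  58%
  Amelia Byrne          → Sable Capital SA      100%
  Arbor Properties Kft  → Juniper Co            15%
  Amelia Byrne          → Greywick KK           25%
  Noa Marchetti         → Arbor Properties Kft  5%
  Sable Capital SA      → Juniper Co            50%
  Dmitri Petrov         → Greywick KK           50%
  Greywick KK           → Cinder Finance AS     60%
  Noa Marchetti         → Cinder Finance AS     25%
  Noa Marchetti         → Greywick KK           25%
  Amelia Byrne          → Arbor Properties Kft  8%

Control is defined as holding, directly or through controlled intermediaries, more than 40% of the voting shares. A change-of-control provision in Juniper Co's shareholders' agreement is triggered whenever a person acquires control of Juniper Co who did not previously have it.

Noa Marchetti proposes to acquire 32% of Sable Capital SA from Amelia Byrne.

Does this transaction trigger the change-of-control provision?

The purchase adds only to Noa's holdings (Amelia's stake shrinks), so Noa is the only person who could newly come to control Juniper.
Noa's largest direct stake is 25% in Greywick, which does not meet the threshold, so Noa controls no company.
Neither Noa nor any entity Noa controls holds any voting interest in Juniper.
So before the transaction, Noa does not control Juniper.
After the purchase, Noa holds 32% of Sable directly, and Amelia's stake falls to 68%.
Noa's side now holds 32% of Sable, not > 40%, so Noa still does not control Sable.
After the transaction, neither Noa nor any entity Noa controls holds a voting interest in Juniper, so Noa still does not control it.
No new person acquires control, so the clause is not triggered.

No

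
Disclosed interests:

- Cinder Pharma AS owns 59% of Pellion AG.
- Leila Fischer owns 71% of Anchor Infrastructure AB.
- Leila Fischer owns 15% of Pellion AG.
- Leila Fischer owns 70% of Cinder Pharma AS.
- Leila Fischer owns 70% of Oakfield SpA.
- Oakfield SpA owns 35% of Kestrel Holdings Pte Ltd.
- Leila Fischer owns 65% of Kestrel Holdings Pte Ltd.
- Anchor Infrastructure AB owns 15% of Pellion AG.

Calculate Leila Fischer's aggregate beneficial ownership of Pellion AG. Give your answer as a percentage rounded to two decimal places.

Leila reaches Pellion along 3 paths.
Via Anchor: 71% × 15% = 10.65%.
Via Cinder: 70% × 59% = 41.3%.
Direct stake: 15% = 15%.
Total: 10.65% + 41.3% + 15% = 66.95%.

66.95%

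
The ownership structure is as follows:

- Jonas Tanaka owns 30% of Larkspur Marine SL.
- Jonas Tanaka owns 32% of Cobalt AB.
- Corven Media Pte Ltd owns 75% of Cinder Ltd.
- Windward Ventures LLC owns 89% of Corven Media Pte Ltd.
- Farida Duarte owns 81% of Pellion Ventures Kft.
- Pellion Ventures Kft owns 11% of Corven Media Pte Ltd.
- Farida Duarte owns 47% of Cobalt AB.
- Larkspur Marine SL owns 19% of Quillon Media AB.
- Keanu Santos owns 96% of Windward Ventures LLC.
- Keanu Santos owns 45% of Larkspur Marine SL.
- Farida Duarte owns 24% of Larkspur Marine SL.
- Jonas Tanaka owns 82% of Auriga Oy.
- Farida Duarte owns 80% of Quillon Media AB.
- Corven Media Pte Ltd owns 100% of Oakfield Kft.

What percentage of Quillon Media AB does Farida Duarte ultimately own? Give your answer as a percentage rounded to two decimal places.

Farida reaches Quillon along 2 paths.
Via Larkspur: 24% × 19% = 4.56%.
Direct stake: 80% = 80%.
Total: 4.56% + 80% = 84.56%.

84.56%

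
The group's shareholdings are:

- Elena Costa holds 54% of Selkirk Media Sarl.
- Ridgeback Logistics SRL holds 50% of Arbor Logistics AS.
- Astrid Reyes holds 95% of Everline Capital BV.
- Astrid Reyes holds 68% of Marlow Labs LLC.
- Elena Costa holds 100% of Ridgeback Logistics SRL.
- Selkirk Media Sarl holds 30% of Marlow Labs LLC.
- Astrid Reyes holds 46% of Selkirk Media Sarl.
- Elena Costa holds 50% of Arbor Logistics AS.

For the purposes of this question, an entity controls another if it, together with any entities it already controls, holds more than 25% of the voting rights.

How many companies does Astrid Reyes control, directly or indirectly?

3

Astrid holds 46% of Selkirk, so Astrid controls Selkirk.
Astrid holds 95% of Everline, so Astrid controls Everline.
Astrid and Selkirk together hold 68% + 30% = 98% of Marlow, so Astrid controls Marlow.
No other company's threshold is met.
Astrid controls 3 companies.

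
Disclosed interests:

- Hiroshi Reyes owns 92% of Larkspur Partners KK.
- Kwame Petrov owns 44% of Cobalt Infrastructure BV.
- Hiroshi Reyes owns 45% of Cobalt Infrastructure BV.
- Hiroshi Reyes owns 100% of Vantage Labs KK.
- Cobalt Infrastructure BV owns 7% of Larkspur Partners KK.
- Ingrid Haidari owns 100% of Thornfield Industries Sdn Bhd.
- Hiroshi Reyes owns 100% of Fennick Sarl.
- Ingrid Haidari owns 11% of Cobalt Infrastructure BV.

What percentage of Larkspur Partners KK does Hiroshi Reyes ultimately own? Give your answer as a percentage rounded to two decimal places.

95.15%

Hiroshi reaches Larkspur along 2 paths.
Direct stake: 92% = 92%.
Via Cobalt: 45% × 7% = 3.15%.
Total: 92% + 3.15% = 95.15%.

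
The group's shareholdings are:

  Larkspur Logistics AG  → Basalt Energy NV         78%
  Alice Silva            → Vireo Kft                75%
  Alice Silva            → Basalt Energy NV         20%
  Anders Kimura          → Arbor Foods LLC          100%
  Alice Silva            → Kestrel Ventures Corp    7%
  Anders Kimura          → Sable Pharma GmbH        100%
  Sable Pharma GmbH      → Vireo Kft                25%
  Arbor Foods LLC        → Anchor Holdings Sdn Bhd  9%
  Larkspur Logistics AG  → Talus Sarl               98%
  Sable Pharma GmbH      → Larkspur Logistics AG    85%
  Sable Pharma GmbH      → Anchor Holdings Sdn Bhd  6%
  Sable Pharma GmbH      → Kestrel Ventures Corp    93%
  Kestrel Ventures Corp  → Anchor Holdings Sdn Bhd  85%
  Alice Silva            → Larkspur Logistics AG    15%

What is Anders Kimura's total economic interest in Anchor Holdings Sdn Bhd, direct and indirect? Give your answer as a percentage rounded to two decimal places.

94.05%

Anders reaches Anchor along 3 paths.
Via Sable: 100% × 6% = 6%.
Via Arbor: 100% × 9% = 9%.
Via Sable → Kestrel: 100% × 93% × 85% = 79.05%.
Total: 6% + 9% + 79.05% = 94.05%.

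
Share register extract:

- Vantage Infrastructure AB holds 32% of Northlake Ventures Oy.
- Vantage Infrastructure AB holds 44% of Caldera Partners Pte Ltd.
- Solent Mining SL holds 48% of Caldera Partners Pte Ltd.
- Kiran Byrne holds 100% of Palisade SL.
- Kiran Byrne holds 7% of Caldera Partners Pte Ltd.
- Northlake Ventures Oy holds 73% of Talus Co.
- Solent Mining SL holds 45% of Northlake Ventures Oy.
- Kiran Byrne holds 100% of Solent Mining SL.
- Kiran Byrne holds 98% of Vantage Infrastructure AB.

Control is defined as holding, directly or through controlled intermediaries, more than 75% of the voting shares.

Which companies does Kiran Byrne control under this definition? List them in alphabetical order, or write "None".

Kiran holds 98% of Vantage, so Kiran controls Vantage.
Kiran holds 100% of Solent, so Kiran controls Solent.
Vantage and Solent and Kiran together hold 44% + 48% + 7% = 99% of Caldera, so Kiran controls Caldera.
Vantage and Solent together hold 32% + 45% = 77% of Northlake, so Kiran controls Northlake.
Kiran holds 100% of Palisade, so Kiran controls Palisade.
No other company's threshold is met.

Caldera Partners Pte Ltd, Northlake Ventures Oy, Palisade SL, Solent Mining SL, Vantage Infrastructure AB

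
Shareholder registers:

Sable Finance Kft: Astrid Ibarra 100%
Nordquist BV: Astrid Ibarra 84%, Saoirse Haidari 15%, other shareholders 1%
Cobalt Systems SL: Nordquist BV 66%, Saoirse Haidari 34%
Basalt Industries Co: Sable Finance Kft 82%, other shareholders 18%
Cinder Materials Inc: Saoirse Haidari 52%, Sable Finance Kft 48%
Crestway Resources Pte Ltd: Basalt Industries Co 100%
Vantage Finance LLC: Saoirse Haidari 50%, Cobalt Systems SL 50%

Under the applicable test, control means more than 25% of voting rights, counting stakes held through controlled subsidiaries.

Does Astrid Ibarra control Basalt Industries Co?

Yes

Astrid holds 100% of Sable, so Astrid controls Sable.
Sable holds 82% of Basalt, so Astrid controls Basalt.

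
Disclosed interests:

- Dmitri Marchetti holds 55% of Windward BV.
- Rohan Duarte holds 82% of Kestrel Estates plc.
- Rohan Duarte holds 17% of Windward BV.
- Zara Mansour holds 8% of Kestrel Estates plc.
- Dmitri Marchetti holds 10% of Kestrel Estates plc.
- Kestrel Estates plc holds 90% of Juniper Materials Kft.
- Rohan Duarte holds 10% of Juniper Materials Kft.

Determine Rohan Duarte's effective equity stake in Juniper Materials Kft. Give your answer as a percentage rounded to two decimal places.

83.80%

Rohan reaches Juniper along 2 paths.
Via Kestrel: 82% × 90% = 73.8%.
Direct stake: 10% = 10%.
Total: 73.8% + 10% = 83.8%.
Rounded: 83.80%.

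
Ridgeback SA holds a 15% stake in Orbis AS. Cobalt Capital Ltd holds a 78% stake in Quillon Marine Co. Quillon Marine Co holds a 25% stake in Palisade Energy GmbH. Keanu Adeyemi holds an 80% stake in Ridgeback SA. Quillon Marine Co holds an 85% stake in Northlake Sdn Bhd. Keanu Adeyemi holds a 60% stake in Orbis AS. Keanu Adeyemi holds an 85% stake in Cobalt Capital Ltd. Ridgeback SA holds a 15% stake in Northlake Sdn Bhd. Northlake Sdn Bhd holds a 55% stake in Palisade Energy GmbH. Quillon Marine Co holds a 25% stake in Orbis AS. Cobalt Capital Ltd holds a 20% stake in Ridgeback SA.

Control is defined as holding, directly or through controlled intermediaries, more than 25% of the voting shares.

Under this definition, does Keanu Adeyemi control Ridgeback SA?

Yes

Keanu holds 85% of Cobalt, so Keanu controls Cobalt.
Cobalt and Keanu together hold 20% + 80% = 100% of Ridgeback, so Keanu controls Ridgeback.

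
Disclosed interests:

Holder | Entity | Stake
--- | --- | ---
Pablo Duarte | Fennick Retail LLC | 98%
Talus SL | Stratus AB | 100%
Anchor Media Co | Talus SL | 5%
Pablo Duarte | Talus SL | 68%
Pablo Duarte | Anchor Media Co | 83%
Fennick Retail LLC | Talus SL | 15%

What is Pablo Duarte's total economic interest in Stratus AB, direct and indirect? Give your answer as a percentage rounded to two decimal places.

Pablo reaches Stratus along 3 paths.
Via Talus: 68% × 100% = 68%.
Via Fennick → Talus: 98% × 15% × 100% = 14.7%.
Via Anchor → Talus: 83% × 5% × 100% = 4.15%.
Total: 68% + 14.7% + 4.15% = 86.85%.

86.85%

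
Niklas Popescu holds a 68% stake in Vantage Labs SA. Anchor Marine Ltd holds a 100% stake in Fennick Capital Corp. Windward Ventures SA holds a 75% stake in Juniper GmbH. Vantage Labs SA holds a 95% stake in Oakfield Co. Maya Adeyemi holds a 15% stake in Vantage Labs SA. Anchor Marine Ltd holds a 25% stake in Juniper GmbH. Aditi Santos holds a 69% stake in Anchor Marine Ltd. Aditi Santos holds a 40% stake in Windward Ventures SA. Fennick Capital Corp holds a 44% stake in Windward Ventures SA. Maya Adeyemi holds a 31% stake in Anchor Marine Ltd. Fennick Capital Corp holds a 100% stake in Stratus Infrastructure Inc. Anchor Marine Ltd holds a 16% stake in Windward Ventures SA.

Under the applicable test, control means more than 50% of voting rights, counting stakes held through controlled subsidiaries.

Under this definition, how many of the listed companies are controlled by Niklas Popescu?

2

Niklas holds 68% of Vantage, so Niklas controls Vantage.
Vantage holds 95% of Oakfield, so Niklas controls Oakfield.
No other company's threshold is met.
Niklas controls 2 companies.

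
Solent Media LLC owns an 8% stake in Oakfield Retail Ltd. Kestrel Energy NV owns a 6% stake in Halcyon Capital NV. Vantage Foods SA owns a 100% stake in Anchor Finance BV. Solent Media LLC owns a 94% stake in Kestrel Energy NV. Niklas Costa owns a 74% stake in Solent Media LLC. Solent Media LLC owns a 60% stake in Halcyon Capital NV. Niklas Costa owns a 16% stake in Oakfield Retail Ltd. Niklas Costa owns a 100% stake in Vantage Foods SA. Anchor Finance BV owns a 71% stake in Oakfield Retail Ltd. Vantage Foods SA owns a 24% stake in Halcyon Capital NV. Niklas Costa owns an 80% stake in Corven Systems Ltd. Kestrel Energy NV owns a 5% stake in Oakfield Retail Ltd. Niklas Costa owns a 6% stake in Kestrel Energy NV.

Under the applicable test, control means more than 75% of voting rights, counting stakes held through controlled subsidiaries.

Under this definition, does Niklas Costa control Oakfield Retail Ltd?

Yes

Niklas holds 100% of Vantage, so Niklas controls Vantage.
Vantage holds 100% of Anchor, so Niklas controls Anchor.
Anchor and Niklas together hold 71% + 16% = 87% of Oakfield, so Niklas controls Oakfield.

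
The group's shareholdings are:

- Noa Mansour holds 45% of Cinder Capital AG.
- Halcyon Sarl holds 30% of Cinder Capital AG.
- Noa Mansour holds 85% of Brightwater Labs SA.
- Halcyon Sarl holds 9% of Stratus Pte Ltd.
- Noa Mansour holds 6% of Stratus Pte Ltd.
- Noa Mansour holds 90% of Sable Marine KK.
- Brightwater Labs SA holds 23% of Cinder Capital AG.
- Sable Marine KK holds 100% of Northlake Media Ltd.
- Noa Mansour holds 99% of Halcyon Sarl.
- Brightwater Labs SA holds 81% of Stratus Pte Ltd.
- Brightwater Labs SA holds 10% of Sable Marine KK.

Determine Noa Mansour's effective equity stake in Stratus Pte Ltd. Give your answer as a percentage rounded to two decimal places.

83.76%

Noa reaches Stratus along 3 paths.
Via Brightwater: 85% × 81% = 68.85%.
Direct stake: 6% = 6%.
Via Halcyon: 99% × 9% = 8.91%.
Total: 68.85% + 6% + 8.91% = 83.76%.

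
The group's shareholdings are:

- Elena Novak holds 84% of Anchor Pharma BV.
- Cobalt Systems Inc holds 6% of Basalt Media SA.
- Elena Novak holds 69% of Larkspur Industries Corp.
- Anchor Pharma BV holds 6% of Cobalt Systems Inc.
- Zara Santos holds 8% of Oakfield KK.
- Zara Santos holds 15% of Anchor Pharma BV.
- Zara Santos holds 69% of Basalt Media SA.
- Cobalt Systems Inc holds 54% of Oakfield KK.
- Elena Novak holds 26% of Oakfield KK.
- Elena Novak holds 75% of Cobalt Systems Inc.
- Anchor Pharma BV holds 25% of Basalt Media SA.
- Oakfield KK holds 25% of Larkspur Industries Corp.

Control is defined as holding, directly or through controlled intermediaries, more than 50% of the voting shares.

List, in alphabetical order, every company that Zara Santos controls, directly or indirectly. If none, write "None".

Zara holds 69% of Basalt, so Zara controls Basalt.
No other company's threshold is met.

Basalt Media SA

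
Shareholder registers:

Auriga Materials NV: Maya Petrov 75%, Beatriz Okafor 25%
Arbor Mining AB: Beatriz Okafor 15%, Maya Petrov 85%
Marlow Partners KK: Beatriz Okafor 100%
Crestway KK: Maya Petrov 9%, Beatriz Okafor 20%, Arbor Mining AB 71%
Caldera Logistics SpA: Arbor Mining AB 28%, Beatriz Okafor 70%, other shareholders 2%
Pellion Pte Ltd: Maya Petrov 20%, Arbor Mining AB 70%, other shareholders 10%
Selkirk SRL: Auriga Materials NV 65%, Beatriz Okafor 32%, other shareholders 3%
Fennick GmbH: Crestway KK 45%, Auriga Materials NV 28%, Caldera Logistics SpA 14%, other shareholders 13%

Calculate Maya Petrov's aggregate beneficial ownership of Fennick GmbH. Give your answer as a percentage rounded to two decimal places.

Maya reaches Fennick along 4 paths.
Via Crestway: 9% × 45% = 4.05%.
Via Arbor → Crestway: 85% × 71% × 45% = 27.1575%.
Via Auriga: 75% × 28% = 21%.
Via Arbor → Caldera: 85% × 28% × 14% = 3.332%.
Total: 4.05% + 27.1575% + 21% + 3.332% = 55.5395%.
Rounded: 55.54%.

55.54%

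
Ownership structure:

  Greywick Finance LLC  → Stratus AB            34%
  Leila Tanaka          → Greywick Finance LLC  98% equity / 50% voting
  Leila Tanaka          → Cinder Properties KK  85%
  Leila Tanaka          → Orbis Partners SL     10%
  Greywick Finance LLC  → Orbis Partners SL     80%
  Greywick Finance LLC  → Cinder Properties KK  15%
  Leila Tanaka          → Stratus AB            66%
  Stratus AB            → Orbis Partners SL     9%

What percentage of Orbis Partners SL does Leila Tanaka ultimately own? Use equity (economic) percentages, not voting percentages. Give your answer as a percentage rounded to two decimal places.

Leila reaches Orbis along 4 paths.
Via Greywick: 98% × 80% = 78.4%.
Via Greywick → Stratus: 98% × 34% × 9% = 2.9988%.
Via Stratus: 66% × 9% = 5.94%.
Direct stake: 10% = 10%.
Total: 78.4% + 2.9988% + 5.94% + 10% = 97.3388%.
Rounded: 97.34%.

97.34%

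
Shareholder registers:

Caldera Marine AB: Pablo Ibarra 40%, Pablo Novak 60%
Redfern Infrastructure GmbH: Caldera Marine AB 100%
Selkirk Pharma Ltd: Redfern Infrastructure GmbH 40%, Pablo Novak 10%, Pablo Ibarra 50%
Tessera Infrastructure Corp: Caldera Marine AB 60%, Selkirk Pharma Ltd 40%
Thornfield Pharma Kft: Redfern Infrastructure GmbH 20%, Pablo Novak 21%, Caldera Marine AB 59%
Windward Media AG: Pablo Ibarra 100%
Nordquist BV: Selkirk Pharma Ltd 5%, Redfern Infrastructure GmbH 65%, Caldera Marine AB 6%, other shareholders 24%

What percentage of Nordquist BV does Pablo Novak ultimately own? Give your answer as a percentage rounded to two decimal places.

44.30%

Pablo Novak reaches Nordquist along 4 paths.
Via Caldera → Redfern → Selkirk: 60% × 100% × 40% × 5% = 1.2%.
Via Selkirk: 10% × 5% = 0.5%.
Via Caldera → Redfern: 60% × 100% × 65% = 39%.
Via Caldera: 60% × 6% = 3.6%.
Total: 1.2% + 0.5% + 39% + 3.6% = 44.3%.
Rounded: 44.30%.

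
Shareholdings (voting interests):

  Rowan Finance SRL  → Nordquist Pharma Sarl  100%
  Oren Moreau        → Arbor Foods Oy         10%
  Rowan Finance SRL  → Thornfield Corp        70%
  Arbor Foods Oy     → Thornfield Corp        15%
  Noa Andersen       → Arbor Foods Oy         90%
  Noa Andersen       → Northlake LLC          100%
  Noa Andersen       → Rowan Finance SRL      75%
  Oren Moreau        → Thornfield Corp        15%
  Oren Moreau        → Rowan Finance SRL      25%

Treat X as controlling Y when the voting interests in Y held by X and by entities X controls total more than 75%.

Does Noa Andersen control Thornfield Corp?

No

Noa holds 90% of Arbor, so Noa controls Arbor.
Noa holds 100% of Northlake, so Noa controls Northlake.
In Thornfield, Noa's side holds only 15%, not > 75%.
So Noa does not control Thornfield.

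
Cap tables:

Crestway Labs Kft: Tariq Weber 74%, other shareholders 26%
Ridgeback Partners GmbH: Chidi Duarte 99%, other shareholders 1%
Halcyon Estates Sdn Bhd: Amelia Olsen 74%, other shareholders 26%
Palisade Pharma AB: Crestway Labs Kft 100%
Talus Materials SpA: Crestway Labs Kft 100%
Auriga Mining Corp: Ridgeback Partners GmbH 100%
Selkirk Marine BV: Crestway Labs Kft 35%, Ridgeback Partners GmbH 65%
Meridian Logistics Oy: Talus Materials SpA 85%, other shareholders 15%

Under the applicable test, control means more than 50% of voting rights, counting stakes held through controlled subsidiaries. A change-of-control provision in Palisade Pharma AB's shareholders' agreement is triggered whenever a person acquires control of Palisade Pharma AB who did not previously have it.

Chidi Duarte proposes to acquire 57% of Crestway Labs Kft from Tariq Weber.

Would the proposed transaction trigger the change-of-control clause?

Yes

The purchase adds only to Chidi's holdings (Tariq's stake shrinks), so Chidi is the only person who could newly come to control Palisade.
Chidi holds 99% of Ridgeback, so Chidi controls Ridgeback.
Ridgeback holds 100% of Auriga, so Chidi controls Auriga.
Ridgeback holds 65% of Selkirk, so Chidi controls Selkirk.
Neither Chidi nor any entity Chidi controls holds any voting interest in Palisade.
So before the transaction, Chidi does not control Palisade.
After the purchase, Chidi holds 57% of Crestway directly, and Tariq's stake falls to 17%.
Chidi holds 57% of Crestway, so Chidi controls Crestway.
Crestway holds 100% of Palisade, so Chidi controls Palisade.
Chidi did not control Palisade before and does after, so the clause is triggered.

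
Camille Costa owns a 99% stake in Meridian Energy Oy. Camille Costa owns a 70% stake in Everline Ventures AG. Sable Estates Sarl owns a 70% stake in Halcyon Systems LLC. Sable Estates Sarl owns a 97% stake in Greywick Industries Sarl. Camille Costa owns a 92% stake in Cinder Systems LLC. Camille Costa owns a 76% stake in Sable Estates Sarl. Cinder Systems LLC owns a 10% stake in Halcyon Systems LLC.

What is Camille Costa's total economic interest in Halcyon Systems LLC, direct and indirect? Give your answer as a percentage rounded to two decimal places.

62.40%

Camille reaches Halcyon along 2 paths.
Via Sable: 76% × 70% = 53.2%.
Via Cinder: 92% × 10% = 9.2%.
Total: 53.2% + 9.2% = 62.4%.
Rounded: 62.40%.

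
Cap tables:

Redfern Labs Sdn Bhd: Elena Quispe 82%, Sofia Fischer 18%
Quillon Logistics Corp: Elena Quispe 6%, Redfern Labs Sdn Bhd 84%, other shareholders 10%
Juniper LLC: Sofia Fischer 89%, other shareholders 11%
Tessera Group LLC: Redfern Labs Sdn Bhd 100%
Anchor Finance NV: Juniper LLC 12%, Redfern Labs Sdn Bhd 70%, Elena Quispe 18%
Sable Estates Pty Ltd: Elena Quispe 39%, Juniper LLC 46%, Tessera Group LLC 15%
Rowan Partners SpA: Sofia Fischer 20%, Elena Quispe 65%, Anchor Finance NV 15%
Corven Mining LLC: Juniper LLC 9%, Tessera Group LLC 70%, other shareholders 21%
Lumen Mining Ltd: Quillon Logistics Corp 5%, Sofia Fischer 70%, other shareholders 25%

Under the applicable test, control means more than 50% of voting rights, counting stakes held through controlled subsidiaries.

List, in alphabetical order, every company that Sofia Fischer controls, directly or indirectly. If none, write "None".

Juniper LLC, Lumen Mining Ltd

Sofia holds 89% of Juniper, so Sofia controls Juniper.
Sofia holds 70% of Lumen, so Sofia controls Lumen.
No other company's threshold is met.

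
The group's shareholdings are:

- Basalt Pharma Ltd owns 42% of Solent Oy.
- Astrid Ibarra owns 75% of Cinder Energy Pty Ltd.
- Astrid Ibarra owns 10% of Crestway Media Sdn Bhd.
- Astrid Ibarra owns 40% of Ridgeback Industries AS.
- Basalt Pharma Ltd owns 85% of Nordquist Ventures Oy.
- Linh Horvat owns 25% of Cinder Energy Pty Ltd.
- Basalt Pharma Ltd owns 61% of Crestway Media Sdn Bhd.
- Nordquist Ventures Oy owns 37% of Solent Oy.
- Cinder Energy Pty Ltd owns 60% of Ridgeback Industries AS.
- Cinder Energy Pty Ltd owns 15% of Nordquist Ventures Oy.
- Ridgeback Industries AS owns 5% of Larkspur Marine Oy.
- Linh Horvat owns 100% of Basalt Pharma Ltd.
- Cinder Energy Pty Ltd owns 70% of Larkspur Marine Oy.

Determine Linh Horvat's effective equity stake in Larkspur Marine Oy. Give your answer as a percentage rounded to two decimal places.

18.25%

Linh reaches Larkspur along 2 paths.
Via Cinder: 25% × 70% = 17.5%.
Via Cinder → Ridgeback: 25% × 60% × 5% = 0.75%.
Total: 17.5% + 0.75% = 18.25%.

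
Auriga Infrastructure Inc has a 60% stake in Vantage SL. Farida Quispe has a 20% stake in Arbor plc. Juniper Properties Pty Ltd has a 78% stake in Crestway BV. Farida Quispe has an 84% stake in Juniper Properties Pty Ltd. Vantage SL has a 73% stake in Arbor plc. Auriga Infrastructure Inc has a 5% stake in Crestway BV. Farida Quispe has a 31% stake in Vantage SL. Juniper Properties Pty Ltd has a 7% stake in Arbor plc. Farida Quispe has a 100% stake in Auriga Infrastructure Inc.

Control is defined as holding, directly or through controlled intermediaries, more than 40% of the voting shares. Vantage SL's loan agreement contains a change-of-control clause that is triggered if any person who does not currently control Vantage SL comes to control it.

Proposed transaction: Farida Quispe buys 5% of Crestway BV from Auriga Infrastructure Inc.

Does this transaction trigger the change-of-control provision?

The purchase adds only to Farida's holdings (Auriga's stake shrinks), so Farida is the only person who could newly come to control Vantage.
Farida holds 100% of Auriga, so Farida controls Auriga.
Farida and Auriga together hold 31% + 60% = 91% of Vantage, so Farida controls Vantage.
So Farida already controls Vantage before the transaction.
After the purchase, Farida holds 5% of Crestway directly, and Auriga's stake falls to 0%.
Farida controlled Vantage already, so this is not a new person acquiring control; every other person's position is unchanged or reduced.
No new person acquires control, so the clause is not triggered.

No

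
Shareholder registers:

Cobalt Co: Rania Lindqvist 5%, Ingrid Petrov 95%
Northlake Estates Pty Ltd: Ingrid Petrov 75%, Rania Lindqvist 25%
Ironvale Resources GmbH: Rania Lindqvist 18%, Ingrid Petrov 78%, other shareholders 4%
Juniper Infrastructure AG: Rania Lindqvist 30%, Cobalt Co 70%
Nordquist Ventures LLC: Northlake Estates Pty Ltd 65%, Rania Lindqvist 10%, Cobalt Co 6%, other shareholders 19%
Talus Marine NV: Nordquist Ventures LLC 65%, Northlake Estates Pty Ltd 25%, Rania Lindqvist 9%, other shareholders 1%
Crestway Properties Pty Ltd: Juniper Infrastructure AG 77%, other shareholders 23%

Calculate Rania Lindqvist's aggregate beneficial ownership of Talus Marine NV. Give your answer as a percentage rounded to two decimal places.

32.51%

Rania reaches Talus along 5 paths.
Via Northlake → Nordquist: 25% × 65% × 65% = 10.5625%.
Via Nordquist: 10% × 65% = 6.5%.
Via Cobalt → Nordquist: 5% × 6% × 65% = 0.195%.
Via Northlake: 25% × 25% = 6.25%.
Direct stake: 9% = 9%.
Total: 10.5625% + 6.5% + 0.195% + 6.25% + 9% = 32.5075%.
Rounded: 32.51%.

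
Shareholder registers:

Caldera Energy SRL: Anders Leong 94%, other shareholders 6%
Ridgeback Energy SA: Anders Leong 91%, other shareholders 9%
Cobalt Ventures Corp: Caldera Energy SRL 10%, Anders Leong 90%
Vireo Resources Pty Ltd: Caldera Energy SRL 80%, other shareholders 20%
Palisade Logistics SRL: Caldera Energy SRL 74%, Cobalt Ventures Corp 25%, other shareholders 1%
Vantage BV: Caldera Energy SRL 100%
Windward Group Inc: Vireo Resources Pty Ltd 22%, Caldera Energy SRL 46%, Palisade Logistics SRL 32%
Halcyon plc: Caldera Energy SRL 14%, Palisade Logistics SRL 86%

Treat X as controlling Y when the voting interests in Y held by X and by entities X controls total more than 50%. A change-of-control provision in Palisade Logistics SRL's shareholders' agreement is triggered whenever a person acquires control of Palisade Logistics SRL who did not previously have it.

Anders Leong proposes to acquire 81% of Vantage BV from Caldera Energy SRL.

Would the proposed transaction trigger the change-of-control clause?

The purchase adds only to Anders's holdings (Caldera's stake shrinks), so Anders is the only person who could newly come to control Palisade.
Anders holds 94% of Caldera, so Anders controls Caldera.
Caldera and Anders together hold 10% + 90% = 100% of Cobalt, so Anders controls Cobalt.
Caldera and Cobalt together hold 74% + 25% = 99% of Palisade, so Anders controls Palisade.
So Anders already controls Palisade before the transaction.
After the purchase, Anders holds 81% of Vantage directly, and Caldera's stake falls to 19%.
Anders controlled Palisade already, so this is not a new person acquiring control; every other person's position is unchanged or reduced.
No new person acquires control, so the clause is not triggered.

No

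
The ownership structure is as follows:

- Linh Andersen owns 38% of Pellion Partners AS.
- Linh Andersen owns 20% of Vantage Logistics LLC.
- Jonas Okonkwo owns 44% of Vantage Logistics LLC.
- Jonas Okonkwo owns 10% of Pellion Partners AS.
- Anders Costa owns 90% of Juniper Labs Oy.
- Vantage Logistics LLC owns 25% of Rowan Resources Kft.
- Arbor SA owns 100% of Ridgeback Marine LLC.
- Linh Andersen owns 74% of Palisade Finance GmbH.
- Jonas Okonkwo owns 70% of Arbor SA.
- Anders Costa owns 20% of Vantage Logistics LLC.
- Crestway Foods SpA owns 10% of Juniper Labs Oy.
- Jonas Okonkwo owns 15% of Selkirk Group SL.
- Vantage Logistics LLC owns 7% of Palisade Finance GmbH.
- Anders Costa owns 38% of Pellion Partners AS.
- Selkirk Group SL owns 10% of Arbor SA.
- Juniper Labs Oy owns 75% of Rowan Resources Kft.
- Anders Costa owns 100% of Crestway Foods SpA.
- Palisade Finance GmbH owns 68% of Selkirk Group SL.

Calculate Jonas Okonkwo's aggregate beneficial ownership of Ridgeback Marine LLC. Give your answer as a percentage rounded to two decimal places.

71.71%

Jonas reaches Ridgeback along 3 paths.
Via Arbor: 70% × 100% = 70%.
Via Vantage → Palisade → Selkirk → Arbor: 44% × 7% × 68% × 10% × 100% = 0.20944%.
Via Selkirk → Arbor: 15% × 10% × 100% = 1.5%.
Total: 70% + 0.20944% + 1.5% = 71.70944%.
Rounded: 71.71%.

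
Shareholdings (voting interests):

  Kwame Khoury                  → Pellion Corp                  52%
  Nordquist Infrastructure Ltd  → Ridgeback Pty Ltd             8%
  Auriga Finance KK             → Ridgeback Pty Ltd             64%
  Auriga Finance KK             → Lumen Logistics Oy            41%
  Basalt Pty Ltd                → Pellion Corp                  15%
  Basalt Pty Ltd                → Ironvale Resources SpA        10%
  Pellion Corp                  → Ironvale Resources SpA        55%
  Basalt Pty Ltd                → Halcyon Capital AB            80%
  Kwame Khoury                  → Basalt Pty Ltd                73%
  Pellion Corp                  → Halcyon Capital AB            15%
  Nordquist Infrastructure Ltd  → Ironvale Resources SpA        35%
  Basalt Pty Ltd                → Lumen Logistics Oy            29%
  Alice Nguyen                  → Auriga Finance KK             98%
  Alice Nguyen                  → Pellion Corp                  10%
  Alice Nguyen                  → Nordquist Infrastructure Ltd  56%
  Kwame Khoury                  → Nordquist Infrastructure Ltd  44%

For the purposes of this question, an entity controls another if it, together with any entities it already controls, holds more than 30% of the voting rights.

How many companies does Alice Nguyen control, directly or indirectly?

5

Alice holds 56% of Nordquist, so Alice controls Nordquist.
Nordquist holds 35% of Ironvale, so Alice controls Ironvale.
Alice holds 98% of Auriga, so Alice controls Auriga.
Auriga holds 41% of Lumen, so Alice controls Lumen.
Auriga and Nordquist together hold 64% + 8% = 72% of Ridgeback, so Alice controls Ridgeback.
No other company's threshold is met.
Alice controls 5 companies.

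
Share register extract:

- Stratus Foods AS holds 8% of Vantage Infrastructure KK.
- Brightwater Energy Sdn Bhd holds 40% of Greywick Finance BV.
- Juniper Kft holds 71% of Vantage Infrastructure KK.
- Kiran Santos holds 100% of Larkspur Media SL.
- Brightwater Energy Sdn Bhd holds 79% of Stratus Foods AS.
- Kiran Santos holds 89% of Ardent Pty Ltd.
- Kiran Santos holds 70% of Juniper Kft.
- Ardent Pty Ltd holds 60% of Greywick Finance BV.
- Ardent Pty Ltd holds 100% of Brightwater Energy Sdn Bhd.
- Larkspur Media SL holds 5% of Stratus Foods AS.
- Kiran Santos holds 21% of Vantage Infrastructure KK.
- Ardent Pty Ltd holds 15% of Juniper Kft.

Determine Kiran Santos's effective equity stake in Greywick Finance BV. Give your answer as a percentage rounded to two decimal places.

89.00%

Kiran reaches Greywick along 2 paths.
Via Ardent → Brightwater: 89% × 100% × 40% = 35.6%.
Via Ardent: 89% × 60% = 53.4%.
Total: 35.6% + 53.4% = 89%.
Rounded: 89.00%.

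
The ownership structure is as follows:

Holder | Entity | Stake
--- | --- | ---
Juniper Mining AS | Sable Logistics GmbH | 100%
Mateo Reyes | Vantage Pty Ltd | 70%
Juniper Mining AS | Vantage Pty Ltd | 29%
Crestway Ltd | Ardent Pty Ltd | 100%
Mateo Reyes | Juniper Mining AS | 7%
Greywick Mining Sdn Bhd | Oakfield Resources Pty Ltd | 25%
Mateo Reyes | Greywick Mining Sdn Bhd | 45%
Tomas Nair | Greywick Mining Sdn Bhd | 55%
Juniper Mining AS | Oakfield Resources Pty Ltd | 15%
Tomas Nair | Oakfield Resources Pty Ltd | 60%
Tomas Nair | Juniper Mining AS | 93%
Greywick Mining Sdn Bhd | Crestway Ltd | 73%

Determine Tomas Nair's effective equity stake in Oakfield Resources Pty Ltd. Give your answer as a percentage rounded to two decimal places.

Tomas reaches Oakfield along 3 paths.
Direct stake: 60% = 60%.
Via Greywick: 55% × 25% = 13.75%.
Via Juniper: 93% × 15% = 13.95%.
Total: 60% + 13.75% + 13.95% = 87.7%.
Rounded: 87.70%.

87.70%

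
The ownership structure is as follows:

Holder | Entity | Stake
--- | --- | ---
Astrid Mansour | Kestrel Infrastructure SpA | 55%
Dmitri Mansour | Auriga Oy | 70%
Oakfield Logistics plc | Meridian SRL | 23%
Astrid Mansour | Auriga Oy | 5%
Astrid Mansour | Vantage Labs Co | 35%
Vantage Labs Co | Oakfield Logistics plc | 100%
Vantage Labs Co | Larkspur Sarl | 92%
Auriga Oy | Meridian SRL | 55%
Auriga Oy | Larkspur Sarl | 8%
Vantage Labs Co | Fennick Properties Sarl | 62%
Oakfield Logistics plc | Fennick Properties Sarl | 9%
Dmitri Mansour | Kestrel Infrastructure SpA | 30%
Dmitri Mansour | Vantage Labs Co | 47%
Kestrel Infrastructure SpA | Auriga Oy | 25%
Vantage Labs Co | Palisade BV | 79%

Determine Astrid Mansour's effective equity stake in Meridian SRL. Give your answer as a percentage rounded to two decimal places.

18.36%

Astrid reaches Meridian along 3 paths.
Via Vantage → Oakfield: 35% × 100% × 23% = 8.05%.
Via Kestrel → Auriga: 55% × 25% × 55% = 7.5625%.
Via Auriga: 5% × 55% = 2.75%.
Total: 8.05% + 7.5625% + 2.75% = 18.3625%.
Rounded: 18.36%.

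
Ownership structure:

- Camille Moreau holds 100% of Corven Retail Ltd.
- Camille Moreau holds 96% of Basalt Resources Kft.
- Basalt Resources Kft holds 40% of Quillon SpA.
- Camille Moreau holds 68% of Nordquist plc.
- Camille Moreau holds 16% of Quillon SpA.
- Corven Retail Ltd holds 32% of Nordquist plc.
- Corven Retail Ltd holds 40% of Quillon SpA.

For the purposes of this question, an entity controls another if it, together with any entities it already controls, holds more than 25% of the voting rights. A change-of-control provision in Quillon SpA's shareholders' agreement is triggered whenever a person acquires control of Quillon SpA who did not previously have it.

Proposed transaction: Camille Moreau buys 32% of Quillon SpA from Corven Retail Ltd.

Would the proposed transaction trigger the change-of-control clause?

The purchase adds only to Camille's holdings (Corven's stake shrinks), so Camille is the only person who could newly come to control Quillon.
Camille holds 100% of Corven, so Camille controls Corven.
Camille holds 96% of Basalt, so Camille controls Basalt.
Corven and Basalt and Camille together hold 40% + 40% + 16% = 96% of Quillon, so Camille controls Quillon.
So Camille already controls Quillon before the transaction.
After the purchase, Camille's direct stake in Quillon rises to 16% + 32% = 48%, and Corven's stake falls to 8%.
Camille controlled Quillon already, so this is not a new person acquiring control; every other person's position is unchanged or reduced.
No new person acquires control, so the clause is not triggered.

No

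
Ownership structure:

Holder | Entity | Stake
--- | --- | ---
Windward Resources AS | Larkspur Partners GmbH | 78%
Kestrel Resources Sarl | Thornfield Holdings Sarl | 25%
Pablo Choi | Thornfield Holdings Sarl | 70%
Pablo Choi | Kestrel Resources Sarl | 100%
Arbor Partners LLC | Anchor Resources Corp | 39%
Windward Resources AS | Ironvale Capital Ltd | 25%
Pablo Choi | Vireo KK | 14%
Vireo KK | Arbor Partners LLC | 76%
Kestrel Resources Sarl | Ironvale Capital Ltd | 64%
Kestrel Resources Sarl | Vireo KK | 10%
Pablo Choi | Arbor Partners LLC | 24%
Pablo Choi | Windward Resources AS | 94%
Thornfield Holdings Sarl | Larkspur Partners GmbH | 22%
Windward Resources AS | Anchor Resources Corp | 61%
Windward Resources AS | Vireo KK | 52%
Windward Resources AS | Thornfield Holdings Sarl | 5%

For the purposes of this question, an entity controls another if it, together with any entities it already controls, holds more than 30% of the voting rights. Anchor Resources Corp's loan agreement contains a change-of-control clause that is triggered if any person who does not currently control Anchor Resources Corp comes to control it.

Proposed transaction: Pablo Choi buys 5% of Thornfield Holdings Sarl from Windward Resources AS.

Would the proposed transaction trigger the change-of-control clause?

No

The purchase adds only to Pablo's holdings (Windward's stake shrinks), so Pablo is the only person who could newly come to control Anchor.
Pablo holds 100% of Kestrel, so Pablo controls Kestrel.
Pablo holds 94% of Windward, so Pablo controls Windward.
Pablo and Kestrel and Windward together hold 14% + 10% + 52% = 76% of Vireo, so Pablo controls Vireo.
Vireo and Pablo together hold 76% + 24% = 100% of Arbor, so Pablo controls Arbor.
Arbor and Windward together hold 39% + 61% = 100% of Anchor, so Pablo controls Anchor.
So Pablo already controls Anchor before the transaction.
After the purchase, Pablo's direct stake in Thornfield rises to 70% + 5% = 75%, and Windward's stake falls to 0%.
Pablo controlled Anchor already, so this is not a new person acquiring control; every other person's position is unchanged or reduced.
No new person acquires control, so the clause is not triggered.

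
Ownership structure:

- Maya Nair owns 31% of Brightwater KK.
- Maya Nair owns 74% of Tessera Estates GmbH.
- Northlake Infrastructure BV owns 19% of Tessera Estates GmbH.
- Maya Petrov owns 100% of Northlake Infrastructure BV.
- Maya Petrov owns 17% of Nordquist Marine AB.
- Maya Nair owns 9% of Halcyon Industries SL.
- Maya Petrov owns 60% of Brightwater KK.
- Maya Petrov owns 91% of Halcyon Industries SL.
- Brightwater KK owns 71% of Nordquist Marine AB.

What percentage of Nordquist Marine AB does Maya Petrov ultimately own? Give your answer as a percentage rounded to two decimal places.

Maya Petrov reaches Nordquist along 2 paths.
Via Brightwater: 60% × 71% = 42.6%.
Direct stake: 17% = 17%.
Total: 42.6% + 17% = 59.6%.
Rounded: 59.60%.

59.60%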